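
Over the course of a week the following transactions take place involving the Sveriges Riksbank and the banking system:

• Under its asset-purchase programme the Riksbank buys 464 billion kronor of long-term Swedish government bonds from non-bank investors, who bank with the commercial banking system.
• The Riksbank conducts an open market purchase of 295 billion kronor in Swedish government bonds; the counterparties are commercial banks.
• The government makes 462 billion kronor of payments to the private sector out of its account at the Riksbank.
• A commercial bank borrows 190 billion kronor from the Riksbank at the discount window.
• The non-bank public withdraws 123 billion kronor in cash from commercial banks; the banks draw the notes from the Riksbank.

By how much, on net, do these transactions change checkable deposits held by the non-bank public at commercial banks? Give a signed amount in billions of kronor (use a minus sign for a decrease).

Riksbank balance sheet:
  Assets:      Securities +759B, Loans to banks +190B
  Liabilities: Bank reserves +1288B, Currency in circulation +123B, Government deposits −462B
Commercial banking system:
  Assets:      Reserves at CB +1288B, Securities −295B
  Liabilities: Checkable deposits +803B, Borrowings from CB +190B
So the change in checkable deposits held by the non-bank public at commercial banks is +803 billion.

+803 billion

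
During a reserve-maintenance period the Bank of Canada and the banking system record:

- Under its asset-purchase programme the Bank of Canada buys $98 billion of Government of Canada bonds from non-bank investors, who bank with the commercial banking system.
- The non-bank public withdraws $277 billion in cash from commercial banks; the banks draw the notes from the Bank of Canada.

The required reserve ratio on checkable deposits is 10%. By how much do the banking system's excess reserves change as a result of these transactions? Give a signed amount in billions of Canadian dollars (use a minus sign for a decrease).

Asset purchase (from non-banks) $98 billion: reserves +$98B, deposits +$98B.
Currency withdrawal $277 billion: reserves −$277B, deposits −$277B.
Totals: Δreserves = −$179B, Δdeposits = −$179B.
Δrequired reserves = 10% × −$179B = −$17.9B.
Δexcess reserves = Δreserves − Δrequired = −$179B − (−$17.9B) = -$161.1 billion.

-$161.1 billion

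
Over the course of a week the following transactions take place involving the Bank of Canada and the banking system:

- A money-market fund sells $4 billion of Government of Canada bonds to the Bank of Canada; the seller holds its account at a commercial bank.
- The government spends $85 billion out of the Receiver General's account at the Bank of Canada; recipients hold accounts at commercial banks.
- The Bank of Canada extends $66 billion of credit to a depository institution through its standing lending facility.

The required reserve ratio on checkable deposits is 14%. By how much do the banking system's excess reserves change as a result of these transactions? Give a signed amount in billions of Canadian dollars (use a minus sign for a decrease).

+$142.54 billion

Asset purchase (from non-banks) $4 billion: reserves +$4B, deposits +$4B.
Government spending $85 billion: reserves +$85B, deposits +$85B.
Discount-window loan $66 billion: reserves +$66B, deposits 0.
Totals: Δreserves = +$155B, Δdeposits = +$89B.
Δrequired reserves = 14% × +$89B = +$12.46B.
Δexcess reserves = Δreserves − Δrequired = +$155B − (+$12.46B) = +$142.54 billion.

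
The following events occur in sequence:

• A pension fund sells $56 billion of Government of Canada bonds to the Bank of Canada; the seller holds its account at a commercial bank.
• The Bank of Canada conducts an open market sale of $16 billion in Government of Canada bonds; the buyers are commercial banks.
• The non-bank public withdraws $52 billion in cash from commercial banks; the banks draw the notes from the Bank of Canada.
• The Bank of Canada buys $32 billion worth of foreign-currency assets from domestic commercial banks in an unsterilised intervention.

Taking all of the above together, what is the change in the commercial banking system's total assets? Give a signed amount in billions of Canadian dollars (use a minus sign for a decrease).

Asset purchase (from non-banks) $56 billion: bank balance sheets expand → +$56B.
OMO sale (to banks) $16 billion: just an asset swap on bank balance sheets → 0.
Currency withdrawal $52 billion: bank balance sheets shrink → −$52B.
FX purchase $32 billion: just an asset swap on bank balance sheets → 0.
Net: 56 + 0 − 52 + 0 = +$4 billion.

+$4 billion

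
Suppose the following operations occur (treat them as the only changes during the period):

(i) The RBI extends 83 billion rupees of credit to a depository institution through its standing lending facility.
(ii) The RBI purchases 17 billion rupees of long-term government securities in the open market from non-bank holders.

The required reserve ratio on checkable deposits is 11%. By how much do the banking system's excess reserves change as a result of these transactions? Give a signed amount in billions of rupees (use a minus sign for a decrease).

Discount-window loan 83 billion rupees: reserves +83B, deposits 0.
Asset purchase (from non-banks) 17 billion rupees: reserves +17B, deposits +17B.
Totals: Δreserves = +100B, Δdeposits = +17B.
Δrequired reserves = 11% × +17B = +1.87B.
Δexcess reserves = Δreserves − Δrequired = +100B − (+1.87B) = +98.13 billion.

+98.13 billion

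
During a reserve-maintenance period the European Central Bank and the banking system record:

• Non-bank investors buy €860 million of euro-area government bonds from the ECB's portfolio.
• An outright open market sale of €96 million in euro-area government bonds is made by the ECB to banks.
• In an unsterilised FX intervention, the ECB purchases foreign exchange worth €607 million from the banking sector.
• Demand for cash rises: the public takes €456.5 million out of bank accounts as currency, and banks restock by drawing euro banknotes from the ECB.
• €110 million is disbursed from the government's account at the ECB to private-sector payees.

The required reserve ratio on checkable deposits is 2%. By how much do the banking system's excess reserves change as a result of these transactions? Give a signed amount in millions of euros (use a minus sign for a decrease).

Asset sale (to non-banks) €860 million: reserves −€860M, deposits −€860M.
OMO sale (to banks) €96 million: reserves −€96M, deposits 0.
FX purchase €607 million: reserves +€607M, deposits 0.
Currency withdrawal €456.5 million: reserves −€456.5M, deposits −€456.5M.
Government spending €110 million: reserves +€110M, deposits +€110M.
Totals: Δreserves = −€695.5M, Δdeposits = −€1206.5M.
Δrequired reserves = 2% × −€1206.5M = −€24.13M.
Δexcess reserves = Δreserves − Δrequired = −€695.5M − (−€24.13M) = -€671.37 million.

-€671.37 million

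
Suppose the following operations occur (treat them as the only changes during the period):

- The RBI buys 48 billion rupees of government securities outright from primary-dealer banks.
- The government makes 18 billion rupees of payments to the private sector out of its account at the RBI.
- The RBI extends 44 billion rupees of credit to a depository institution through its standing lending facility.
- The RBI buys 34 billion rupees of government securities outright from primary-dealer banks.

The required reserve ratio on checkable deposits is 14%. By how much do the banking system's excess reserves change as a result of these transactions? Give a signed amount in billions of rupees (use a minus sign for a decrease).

+141.48 billion

OMO purchase (from banks) 48 billion rupees: reserves +48B, deposits 0.
Government spending 18 billion rupees: reserves +18B, deposits +18B.
Discount-window loan 44 billion rupees: reserves +44B, deposits 0.
OMO purchase (from banks) 34 billion rupees: reserves +34B, deposits 0.
Totals: Δreserves = +144B, Δdeposits = +18B.
Δrequired reserves = 14% × +18B = +2.52B.
Δexcess reserves = Δreserves − Δrequired = +144B − (+2.52B) = +141.48 billion.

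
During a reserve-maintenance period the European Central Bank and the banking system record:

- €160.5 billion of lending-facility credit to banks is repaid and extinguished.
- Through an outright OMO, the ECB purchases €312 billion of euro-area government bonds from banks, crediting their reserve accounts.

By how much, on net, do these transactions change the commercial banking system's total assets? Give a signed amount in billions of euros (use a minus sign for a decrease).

Discount-window repayment €160.5 billion: bank balance sheets shrink → −€160.5B.
OMO purchase (from banks) €312 billion: just an asset swap on bank balance sheets → 0.
Net: −160.5 + 0 = -€160.5 billion.

-€160.5 billion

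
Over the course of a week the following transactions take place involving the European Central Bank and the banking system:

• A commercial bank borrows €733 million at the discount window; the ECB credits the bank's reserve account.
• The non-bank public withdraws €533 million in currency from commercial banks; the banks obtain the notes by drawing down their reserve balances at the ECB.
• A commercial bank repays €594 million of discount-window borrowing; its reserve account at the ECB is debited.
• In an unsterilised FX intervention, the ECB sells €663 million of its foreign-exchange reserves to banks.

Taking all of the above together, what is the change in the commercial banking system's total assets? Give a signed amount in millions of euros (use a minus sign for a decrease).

-€394 million

Discount-window loan €733 million: bank balance sheets expand → +€733M.
Currency withdrawal €533 million: bank balance sheets shrink → −€533M.
Discount-window repayment €594 million: bank balance sheets shrink → −€594M.
FX sale €663 million: just an asset swap on bank balance sheets → 0.
Net: 733 − 533 − 594 + 0 = -€394 million.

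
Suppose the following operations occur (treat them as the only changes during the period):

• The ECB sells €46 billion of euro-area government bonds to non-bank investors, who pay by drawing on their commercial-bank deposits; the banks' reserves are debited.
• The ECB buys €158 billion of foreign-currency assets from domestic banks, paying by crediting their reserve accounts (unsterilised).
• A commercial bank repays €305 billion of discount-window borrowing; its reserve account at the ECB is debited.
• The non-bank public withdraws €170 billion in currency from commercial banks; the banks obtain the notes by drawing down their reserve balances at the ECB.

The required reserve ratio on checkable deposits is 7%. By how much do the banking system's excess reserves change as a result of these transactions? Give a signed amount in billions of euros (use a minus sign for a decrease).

-€347.88 billion

Asset sale (to non-banks) €46 billion: reserves −€46B, deposits −€46B.
FX purchase €158 billion: reserves +€158B, deposits 0.
Discount-window repayment €305 billion: reserves −€305B, deposits 0.
Currency withdrawal €170 billion: reserves −€170B, deposits −€170B.
Totals: Δreserves = −€363B, Δdeposits = −€216B.
Δrequired reserves = 7% × −€216B = −€15.12B.
Δexcess reserves = Δreserves − Δrequired = −€363B − (−€15.12B) = -€347.88 billion.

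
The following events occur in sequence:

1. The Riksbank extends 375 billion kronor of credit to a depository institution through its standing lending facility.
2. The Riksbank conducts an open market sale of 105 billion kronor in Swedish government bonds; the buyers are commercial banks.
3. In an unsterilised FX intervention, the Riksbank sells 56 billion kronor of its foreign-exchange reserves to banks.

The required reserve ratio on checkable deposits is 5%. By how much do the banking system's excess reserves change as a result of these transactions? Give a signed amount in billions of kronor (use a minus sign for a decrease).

+214 billion

Discount-window loan 375 billion kronor: reserves +375B, deposits 0.
OMO sale (to banks) 105 billion kronor: reserves −105B, deposits 0.
FX sale 56 billion kronor: reserves −56B, deposits 0.
Totals: Δreserves = +214B, Δdeposits = 0.
Δrequired reserves = 5% × 0 = 0.
Δexcess reserves = Δreserves − Δrequired = +214B − (0) = +214 billion.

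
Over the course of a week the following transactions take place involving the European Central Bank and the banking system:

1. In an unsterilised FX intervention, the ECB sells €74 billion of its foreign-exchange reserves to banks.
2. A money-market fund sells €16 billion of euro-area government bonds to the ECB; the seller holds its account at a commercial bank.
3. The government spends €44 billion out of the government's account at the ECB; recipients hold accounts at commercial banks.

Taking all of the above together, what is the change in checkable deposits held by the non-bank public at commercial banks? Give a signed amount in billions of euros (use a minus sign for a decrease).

FX sale €74 billion: the counterparty is a bank, so public deposits are unchanged → 0.
Asset purchase (from non-banks) €16 billion: non-bank counterparties' bank balances rise → +€16B.
Government spending €44 billion: non-bank counterparties' bank balances rise → +€44B.
Net: 0 + 16 + 44 = +€60 billion.

+€60 billion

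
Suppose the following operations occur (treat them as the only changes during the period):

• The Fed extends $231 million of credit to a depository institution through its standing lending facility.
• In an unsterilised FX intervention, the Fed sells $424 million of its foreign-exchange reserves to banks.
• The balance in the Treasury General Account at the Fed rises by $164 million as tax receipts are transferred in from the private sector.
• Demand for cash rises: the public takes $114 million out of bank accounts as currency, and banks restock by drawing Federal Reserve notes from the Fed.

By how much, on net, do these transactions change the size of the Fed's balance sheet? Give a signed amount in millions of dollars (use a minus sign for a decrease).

Discount-window loan $231 million: a Fed asset is acquired → +$231M.
FX sale $424 million: a Fed asset is shed → −$424M.
Government account inflow $164 million: only the composition of liabilities changes → 0.
Currency withdrawal $114 million: only the composition of liabilities changes → 0.
Net: 231 − 424 + 0 + 0 = -$193 million.

-$193 million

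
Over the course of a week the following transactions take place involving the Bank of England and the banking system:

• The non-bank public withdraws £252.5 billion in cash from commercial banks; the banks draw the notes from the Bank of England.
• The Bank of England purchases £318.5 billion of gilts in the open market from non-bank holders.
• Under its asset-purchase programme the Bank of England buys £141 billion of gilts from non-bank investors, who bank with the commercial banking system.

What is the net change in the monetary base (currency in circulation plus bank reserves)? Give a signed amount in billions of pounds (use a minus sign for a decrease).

Bank of England balance sheet:
  Assets:      Securities +£459.5B
  Liabilities: Bank reserves +£207B, Currency in circulation +£252.5B
Monetary base = currency + reserves: +£252.5B + (+£207B) = +£459.5 billion.

+£459.5 billion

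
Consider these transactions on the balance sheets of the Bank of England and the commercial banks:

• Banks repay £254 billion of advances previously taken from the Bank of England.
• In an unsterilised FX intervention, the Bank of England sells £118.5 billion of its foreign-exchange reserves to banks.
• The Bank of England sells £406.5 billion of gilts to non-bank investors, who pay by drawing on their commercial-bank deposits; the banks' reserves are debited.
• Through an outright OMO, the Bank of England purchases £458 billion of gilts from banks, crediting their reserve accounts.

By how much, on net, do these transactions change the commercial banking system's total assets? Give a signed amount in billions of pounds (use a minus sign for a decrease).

Bank of England balance sheet:
  Assets:      Securities +£51.5B, Loans to banks −£254B, Foreign assets −£118.5B
  Liabilities: Bank reserves −£321B
Commercial banking system:
  Assets:      Reserves at CB −£321B, Securities −£458B, Foreign assets +£118.5B
  Liabilities: Checkable deposits −£406.5B, Borrowings from CB −£254B
Change in total bank assets = -£660.5 billion.

-£660.5 billion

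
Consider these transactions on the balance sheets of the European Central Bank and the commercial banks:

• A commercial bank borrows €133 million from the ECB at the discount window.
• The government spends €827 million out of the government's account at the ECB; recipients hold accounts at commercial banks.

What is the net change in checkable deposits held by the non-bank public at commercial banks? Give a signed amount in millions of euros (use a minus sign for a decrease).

ECB balance sheet:
  Assets:      Loans to banks +€133M
  Liabilities: Bank reserves +€960M, Government deposits −€827M
Commercial banking system:
  Assets:      Reserves at CB +€960M
  Liabilities: Checkable deposits +€827M, Borrowings from CB +€133M
So the change in checkable deposits held by the non-bank public at commercial banks is +€827 million.

+€827 million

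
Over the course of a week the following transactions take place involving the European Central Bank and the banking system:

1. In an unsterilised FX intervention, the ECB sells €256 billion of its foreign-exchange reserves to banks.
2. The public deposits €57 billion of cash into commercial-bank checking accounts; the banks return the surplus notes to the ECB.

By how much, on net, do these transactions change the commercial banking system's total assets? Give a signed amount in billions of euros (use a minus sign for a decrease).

FX sale €256 billion: just an asset swap on bank balance sheets → 0.
Currency deposit €57 billion: bank balance sheets expand → +€57B.
Net: 0 + 57 = +€57 billion.

+€57 billion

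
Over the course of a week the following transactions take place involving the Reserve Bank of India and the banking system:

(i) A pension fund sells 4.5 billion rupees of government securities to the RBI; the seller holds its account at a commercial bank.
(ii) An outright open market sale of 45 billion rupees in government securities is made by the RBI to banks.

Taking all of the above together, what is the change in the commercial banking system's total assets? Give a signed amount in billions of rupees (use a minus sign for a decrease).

RBI balance sheet:
  Assets:      Securities −40.5B
  Liabilities: Bank reserves −40.5B
Commercial banking system:
  Assets:      Reserves at CB −40.5B, Securities +45B
  Liabilities: Checkable deposits +4.5B
Change in total bank assets = +4.5 billion.

+4.5 billion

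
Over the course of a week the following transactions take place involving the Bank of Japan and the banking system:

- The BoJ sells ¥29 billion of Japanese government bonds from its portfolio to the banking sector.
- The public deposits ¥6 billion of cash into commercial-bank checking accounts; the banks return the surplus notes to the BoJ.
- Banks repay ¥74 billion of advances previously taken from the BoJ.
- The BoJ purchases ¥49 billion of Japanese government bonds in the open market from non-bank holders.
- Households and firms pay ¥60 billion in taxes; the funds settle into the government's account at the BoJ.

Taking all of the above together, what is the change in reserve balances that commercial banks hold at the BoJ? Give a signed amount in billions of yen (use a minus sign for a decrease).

-¥108 billion

OMO sale (to banks) ¥29 billion: the buying banks pay out of their reserve balances → −¥29B.
Currency deposit ¥6 billion: returned notes are swapped for reserve credit → +¥6B.
Discount-window repayment ¥74 billion: repayment is debited from reserves → −¥74B.
Asset purchase (from non-banks) ¥49 billion: the BoJ pays by crediting reserve accounts → +¥49B.
Government account inflow ¥60 billion: funds move from bank reserves into the government account → −¥60B.
Net: −29 + 6 − 74 + 49 − 60 = -¥108 billion.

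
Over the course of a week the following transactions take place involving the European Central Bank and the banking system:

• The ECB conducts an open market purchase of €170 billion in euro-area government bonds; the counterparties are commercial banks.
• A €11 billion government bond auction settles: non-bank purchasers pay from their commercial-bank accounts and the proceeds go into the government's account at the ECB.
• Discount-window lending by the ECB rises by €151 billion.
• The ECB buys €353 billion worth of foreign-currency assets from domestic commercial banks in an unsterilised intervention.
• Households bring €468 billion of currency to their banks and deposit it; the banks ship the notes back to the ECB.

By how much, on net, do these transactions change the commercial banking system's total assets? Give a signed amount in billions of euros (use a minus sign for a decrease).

ECB balance sheet:
  Assets:      Securities +€170B, Loans to banks +€151B, Foreign assets +€353B
  Liabilities: Bank reserves +€1131B, Currency in circulation −€468B, Government deposits +€11B
Commercial banking system:
  Assets:      Reserves at CB +€1131B, Securities −€170B, Foreign assets −€353B
  Liabilities: Checkable deposits +€457B, Borrowings from CB +€151B
Change in total bank assets = +€608 billion.

+€608 billion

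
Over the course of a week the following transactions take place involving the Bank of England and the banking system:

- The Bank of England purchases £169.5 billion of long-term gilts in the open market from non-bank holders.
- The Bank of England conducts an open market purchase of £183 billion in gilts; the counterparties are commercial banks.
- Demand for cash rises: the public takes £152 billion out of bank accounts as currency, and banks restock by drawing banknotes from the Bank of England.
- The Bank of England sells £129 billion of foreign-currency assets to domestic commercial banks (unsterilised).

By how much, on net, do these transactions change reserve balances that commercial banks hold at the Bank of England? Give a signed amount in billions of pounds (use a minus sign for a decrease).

+£71.5 billion

Asset purchase (from non-banks) £169.5 billion: the Bank of England pays by crediting reserve accounts → +£169.5B.
OMO purchase (from banks) £183 billion: the Bank of England pays by crediting reserve accounts → +£183B.
Currency withdrawal £152 billion: banks swap reserves for currency → −£152B.
FX sale £129 billion: the buying banks pay out of their reserve balances → −£129B.
Net: 169.5 + 183 − 152 − 129 = +£71.5 billion.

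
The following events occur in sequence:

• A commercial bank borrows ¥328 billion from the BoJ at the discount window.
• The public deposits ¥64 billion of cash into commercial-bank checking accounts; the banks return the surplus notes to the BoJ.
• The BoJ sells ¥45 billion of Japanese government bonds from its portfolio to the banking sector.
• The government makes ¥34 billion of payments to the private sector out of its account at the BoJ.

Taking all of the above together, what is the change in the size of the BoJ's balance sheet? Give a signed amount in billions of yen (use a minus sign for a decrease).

BoJ balance sheet:
  Assets:      Securities −¥45B, Loans to banks +¥328B
  Liabilities: Bank reserves +¥381B, Currency in circulation −¥64B, Government deposits −¥34B
Commercial banking system:
  Assets:      Reserves at CB +¥381B, Securities +¥45B
  Liabilities: Checkable deposits +¥98B, Borrowings from CB +¥328B
Change in total BoJ assets = +¥283 billion.

+¥283 billion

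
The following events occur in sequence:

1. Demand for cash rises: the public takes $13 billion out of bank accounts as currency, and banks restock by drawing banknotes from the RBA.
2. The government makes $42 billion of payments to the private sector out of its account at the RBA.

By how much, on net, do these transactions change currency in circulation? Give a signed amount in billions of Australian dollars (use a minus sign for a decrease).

Currency withdrawal $13 billion: notes leave the central bank → +$13B.
Government spending $42 billion: no currency enters or leaves circulation → 0.
Net: 13 + 0 = +$13 billion.

+$13 billion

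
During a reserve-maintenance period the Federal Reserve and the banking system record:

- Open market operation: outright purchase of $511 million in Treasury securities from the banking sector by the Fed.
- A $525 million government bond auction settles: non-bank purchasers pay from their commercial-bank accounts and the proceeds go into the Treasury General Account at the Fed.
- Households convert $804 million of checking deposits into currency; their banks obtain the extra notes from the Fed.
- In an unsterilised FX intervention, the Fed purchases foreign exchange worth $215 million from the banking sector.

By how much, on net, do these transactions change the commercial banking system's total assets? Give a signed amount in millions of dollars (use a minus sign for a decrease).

-$1329 million

Fed balance sheet:
  Assets:      Securities +$511M, Foreign assets +$215M
  Liabilities: Bank reserves −$603M, Currency in circulation +$804M, Government deposits +$525M
Commercial banking system:
  Assets:      Reserves at CB −$603M, Securities −$511M, Foreign assets −$215M
  Liabilities: Checkable deposits −$1329M
Change in total bank assets = -$1329 million.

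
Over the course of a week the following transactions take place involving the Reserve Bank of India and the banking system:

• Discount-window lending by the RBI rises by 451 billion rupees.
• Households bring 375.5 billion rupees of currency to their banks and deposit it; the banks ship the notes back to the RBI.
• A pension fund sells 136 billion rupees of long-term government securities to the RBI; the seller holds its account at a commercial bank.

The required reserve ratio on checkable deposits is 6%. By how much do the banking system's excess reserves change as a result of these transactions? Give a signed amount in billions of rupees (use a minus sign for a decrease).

Discount-window loan 451 billion rupees: reserves +451B, deposits 0.
Currency deposit 375.5 billion rupees: reserves +375.5B, deposits +375.5B.
Asset purchase (from non-banks) 136 billion rupees: reserves +136B, deposits +136B.
Totals: Δreserves = +962.5B, Δdeposits = +511.5B.
Δrequired reserves = 6% × +511.5B = +30.69B.
Δexcess reserves = Δreserves − Δrequired = +962.5B − (+30.69B) = +931.81 billion.

+931.81 billion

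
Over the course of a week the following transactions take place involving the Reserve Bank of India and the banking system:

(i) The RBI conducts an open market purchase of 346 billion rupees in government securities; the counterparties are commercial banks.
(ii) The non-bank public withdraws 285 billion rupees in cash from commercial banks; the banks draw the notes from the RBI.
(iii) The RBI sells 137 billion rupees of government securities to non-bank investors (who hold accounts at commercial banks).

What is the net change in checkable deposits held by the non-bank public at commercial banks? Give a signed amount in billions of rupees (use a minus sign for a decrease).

OMO purchase (from banks) 346 billion rupees: the counterparty is a bank, so public deposits are unchanged → 0.
Currency withdrawal 285 billion rupees: non-bank counterparties' bank balances fall → −285B.
Asset sale (to non-banks) 137 billion rupees: non-bank counterparties' bank balances fall → −137B.
Net: 0 − 285 − 137 = -422 billion.

-422 billion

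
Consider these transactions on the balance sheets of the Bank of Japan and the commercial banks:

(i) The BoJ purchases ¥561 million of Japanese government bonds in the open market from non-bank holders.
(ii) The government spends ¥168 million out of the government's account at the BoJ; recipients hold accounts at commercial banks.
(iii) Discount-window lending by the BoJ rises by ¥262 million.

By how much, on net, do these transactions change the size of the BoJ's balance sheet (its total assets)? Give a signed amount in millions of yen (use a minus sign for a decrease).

+¥823 million

BoJ balance sheet:
  Assets:      Securities +¥561M, Loans to banks +¥262M
  Liabilities: Bank reserves +¥991M, Government deposits −¥168M
Commercial banking system:
  Assets:      Reserves at CB +¥991M
  Liabilities: Checkable deposits +¥729M, Borrowings from CB +¥262M
Change in total BoJ assets = +¥823 million.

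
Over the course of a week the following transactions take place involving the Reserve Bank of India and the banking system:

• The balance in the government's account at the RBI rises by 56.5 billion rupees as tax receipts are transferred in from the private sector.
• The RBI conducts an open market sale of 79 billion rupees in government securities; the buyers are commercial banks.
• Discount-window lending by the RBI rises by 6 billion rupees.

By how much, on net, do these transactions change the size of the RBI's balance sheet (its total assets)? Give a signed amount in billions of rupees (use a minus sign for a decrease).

Government account inflow 56.5 billion rupees: only the composition of liabilities changes → 0.
OMO sale (to banks) 79 billion rupees: an RBI asset is shed → −79B.
Discount-window loan 6 billion rupees: an RBI asset is acquired → +6B.
Net: 0 − 79 + 6 = -73 billion.

-73 billion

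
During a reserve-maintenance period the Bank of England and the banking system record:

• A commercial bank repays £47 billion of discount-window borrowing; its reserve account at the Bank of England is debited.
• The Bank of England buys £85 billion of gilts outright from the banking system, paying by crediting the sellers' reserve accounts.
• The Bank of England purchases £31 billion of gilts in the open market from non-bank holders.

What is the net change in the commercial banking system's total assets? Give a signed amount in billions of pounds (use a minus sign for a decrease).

-£16 billion

Discount-window repayment £47 billion: bank balance sheets shrink → −£47B.
OMO purchase (from banks) £85 billion: just an asset swap on bank balance sheets → 0.
Asset purchase (from non-banks) £31 billion: bank balance sheets expand → +£31B.
Net: −47 + 0 + 31 = -£16 billion.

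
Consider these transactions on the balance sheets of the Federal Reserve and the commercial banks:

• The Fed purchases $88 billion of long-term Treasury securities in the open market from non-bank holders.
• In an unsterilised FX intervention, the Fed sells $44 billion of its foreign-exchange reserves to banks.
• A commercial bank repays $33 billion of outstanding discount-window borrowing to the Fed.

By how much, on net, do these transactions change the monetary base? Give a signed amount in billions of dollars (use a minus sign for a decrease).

Fed balance sheet:
  Assets:      Securities +$88B, Loans to banks −$33B, Foreign assets −$44B
  Liabilities: Bank reserves +$11B
Commercial banking system:
  Assets:      Reserves at CB +$11B, Foreign assets +$44B
  Liabilities: Checkable deposits +$88B, Borrowings from CB −$33B
Monetary base = currency + reserves: 0 + (+$11B) = +$11 billion.

+$11 billion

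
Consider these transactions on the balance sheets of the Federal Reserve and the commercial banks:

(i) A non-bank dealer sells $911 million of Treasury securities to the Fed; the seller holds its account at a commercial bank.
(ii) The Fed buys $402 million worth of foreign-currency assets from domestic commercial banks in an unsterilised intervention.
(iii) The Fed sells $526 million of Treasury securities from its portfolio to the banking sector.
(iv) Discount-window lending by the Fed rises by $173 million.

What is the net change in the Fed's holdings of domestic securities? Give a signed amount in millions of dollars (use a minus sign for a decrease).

Asset purchase (from non-banks) $911 million: securities added to the Fed's portfolio → +$911M.
FX purchase $402 million: the Fed's securities portfolio is untouched → 0.
OMO sale (to banks) $526 million: securities removed from the Fed's portfolio → −$526M.
Discount-window loan $173 million: the Fed's securities portfolio is untouched → 0.
Net: 911 + 0 − 526 + 0 = +$385 million.

+$385 million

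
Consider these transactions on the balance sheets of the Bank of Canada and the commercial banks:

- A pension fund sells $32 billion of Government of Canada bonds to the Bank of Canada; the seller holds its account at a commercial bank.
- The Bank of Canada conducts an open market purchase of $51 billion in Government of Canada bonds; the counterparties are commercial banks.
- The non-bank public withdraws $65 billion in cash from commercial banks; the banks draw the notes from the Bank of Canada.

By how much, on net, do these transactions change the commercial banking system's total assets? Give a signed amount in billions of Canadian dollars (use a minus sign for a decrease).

-$33 billion

Asset purchase (from non-banks) $32 billion: bank balance sheets expand → +$32B.
OMO purchase (from banks) $51 billion: just an asset swap on bank balance sheets → 0.
Currency withdrawal $65 billion: bank balance sheets shrink → −$65B.
Net: 32 + 0 − 65 = -$33 billion.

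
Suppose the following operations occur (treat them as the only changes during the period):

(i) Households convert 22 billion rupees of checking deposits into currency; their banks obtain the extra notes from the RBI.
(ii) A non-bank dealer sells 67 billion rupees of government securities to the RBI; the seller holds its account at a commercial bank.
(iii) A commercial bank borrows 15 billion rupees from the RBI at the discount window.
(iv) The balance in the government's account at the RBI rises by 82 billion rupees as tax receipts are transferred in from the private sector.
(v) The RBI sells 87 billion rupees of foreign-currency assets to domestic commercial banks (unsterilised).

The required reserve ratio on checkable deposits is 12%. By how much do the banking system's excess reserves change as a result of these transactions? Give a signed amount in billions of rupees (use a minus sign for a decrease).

-104.56 billion

Currency withdrawal 22 billion rupees: reserves −22B, deposits −22B.
Asset purchase (from non-banks) 67 billion rupees: reserves +67B, deposits +67B.
Discount-window loan 15 billion rupees: reserves +15B, deposits 0.
Government account inflow 82 billion rupees: reserves −82B, deposits −82B.
FX sale 87 billion rupees: reserves −87B, deposits 0.
Totals: Δreserves = −109B, Δdeposits = −37B.
Δrequired reserves = 12% × −37B = −4.44B.
Δexcess reserves = Δreserves − Δrequired = −109B − (−4.44B) = -104.56 billion.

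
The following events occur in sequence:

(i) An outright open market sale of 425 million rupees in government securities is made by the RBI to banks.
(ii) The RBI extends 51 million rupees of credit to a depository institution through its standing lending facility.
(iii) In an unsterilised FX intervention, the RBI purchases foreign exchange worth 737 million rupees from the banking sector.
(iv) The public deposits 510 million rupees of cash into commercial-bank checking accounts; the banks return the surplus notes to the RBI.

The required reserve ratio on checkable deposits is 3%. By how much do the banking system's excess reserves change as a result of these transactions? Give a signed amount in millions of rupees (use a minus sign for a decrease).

OMO sale (to banks) 425 million rupees: reserves −425M, deposits 0.
Discount-window loan 51 million rupees: reserves +51M, deposits 0.
FX purchase 737 million rupees: reserves +737M, deposits 0.
Currency deposit 510 million rupees: reserves +510M, deposits +510M.
Totals: Δreserves = +873M, Δdeposits = +510M.
Δrequired reserves = 3% × +510M = +15.3M.
Δexcess reserves = Δreserves − Δrequired = +873M − (+15.3M) = +857.7 million.

+857.7 million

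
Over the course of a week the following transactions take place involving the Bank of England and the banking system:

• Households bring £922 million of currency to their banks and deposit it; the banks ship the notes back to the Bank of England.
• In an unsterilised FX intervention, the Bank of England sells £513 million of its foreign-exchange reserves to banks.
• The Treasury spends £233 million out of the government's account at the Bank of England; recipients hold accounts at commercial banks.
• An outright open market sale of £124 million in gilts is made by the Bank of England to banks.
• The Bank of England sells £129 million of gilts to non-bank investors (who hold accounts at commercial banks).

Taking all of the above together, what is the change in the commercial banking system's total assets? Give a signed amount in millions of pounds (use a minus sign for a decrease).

Bank of England balance sheet:
  Assets:      Securities −£253M, Foreign assets −£513M
  Liabilities: Bank reserves +£389M, Currency in circulation −£922M, Government deposits −£233M
Commercial banking system:
  Assets:      Reserves at CB +£389M, Securities +£124M, Foreign assets +£513M
  Liabilities: Checkable deposits +£1026M
Change in total bank assets = +£1026 million.

+£1026 million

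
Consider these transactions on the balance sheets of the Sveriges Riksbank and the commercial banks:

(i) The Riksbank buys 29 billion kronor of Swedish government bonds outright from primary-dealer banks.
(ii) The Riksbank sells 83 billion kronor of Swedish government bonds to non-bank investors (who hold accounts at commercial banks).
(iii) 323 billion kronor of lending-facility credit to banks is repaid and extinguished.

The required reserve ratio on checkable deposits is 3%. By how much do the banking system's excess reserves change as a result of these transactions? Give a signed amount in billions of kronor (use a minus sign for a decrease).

OMO purchase (from banks) 29 billion kronor: reserves +29B, deposits 0.
Asset sale (to non-banks) 83 billion kronor: reserves −83B, deposits −83B.
Discount-window repayment 323 billion kronor: reserves −323B, deposits 0.
Totals: Δreserves = −377B, Δdeposits = −83B.
Δrequired reserves = 3% × −83B = −2.49B.
Δexcess reserves = Δreserves − Δrequired = −377B − (−2.49B) = -374.51 billion.

-374.51 billion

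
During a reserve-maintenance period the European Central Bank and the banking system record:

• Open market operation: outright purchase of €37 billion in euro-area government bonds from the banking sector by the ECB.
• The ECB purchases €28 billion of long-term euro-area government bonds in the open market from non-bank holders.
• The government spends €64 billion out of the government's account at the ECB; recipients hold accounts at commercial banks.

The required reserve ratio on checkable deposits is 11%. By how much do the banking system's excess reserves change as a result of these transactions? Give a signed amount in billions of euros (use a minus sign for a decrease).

OMO purchase (from banks) €37 billion: reserves +€37B, deposits 0.
Asset purchase (from non-banks) €28 billion: reserves +€28B, deposits +€28B.
Government spending €64 billion: reserves +€64B, deposits +€64B.
Totals: Δreserves = +€129B, Δdeposits = +€92B.
Δrequired reserves = 11% × +€92B = +€10.12B.
Δexcess reserves = Δreserves − Δrequired = +€129B − (+€10.12B) = +€118.88 billion.

+€118.88 billion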